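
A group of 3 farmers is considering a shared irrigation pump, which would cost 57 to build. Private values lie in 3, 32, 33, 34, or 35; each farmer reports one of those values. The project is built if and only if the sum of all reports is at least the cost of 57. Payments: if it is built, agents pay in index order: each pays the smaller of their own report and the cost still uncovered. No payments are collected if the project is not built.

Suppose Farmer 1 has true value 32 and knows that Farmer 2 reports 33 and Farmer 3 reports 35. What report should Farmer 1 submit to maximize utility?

Report 3: project built, pays 3, utility 32 - 3 = 29.
Report 32: project built, pays 32, utility 32 - 32 = 0.
Report 33: project built, pays 33, utility 32 - 33 = -1.
Report 34: project built, pays 34, utility 32 - 34 = -2.
Report 35: project built, pays 35, utility 32 - 35 = -3.
The best choice is 3 with utility 29.

3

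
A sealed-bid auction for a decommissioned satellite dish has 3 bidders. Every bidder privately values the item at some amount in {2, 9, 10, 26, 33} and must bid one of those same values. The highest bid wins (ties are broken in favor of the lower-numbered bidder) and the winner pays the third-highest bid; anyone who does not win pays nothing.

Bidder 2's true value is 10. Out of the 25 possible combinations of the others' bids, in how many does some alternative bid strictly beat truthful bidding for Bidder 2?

Others bid (2, 26): truth gives 0; bid 26 gives 8 > 0. Violating.
Others bid (2, 33): truth gives 0; bid 33 gives 8 > 0. Violating.
Others bid (9, 26): truth gives 0; bid 26 gives 1 > 0. Violating.
Others bid (9, 33): truth gives 0; bid 33 gives 1 > 0. Violating.
Others bid (2, 2): truth gives 8; no alternative beats it.
Others bid (2, 9): truth gives 8; no alternative beats it.
(Checking all 25 profiles: 8 have a profitable deviation, 17 do not.)

8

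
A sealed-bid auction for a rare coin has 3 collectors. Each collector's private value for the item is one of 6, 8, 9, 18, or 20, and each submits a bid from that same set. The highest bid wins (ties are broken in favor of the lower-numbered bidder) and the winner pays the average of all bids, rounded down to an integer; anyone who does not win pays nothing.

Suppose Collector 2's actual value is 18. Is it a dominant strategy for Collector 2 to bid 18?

No

Consider the case where Collector 1 bids 6 and Collector 3 bids 6.
Truthful bid 18: wins, pays 10, utility 18 - 10 = 8.
Bid 8 instead: wins, pays 6, utility 18 - 6 = 12.
Since 12 > 8, bidding 8 is strictly better here, so truthful bidding is not dominant.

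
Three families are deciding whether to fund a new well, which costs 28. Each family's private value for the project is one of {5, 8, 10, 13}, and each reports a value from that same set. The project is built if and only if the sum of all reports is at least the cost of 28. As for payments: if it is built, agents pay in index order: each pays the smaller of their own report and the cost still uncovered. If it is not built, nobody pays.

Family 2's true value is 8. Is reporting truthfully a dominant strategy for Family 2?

Consider the case where Family 1 reports 10 and Family 3 reports 13.
Truthful report 8: project built, pays 8, utility 8 - 8 = 0.
Report 5 instead: project built, pays 5, utility 8 - 5 = 3.
Since 3 > 0, reporting 5 is strictly better here, so truthful reporting is not dominant.

No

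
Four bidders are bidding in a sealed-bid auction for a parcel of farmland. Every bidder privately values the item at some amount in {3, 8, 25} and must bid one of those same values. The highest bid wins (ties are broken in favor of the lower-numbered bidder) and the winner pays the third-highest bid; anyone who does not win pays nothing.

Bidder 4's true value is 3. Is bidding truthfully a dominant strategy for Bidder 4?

Check each profile of the others' bids and compare truth against every alternative bid.
Others bid (3, 3, 3): truth gives 0, best alternative gives 0.
Others bid (3, 3, 8): truth gives 0, best alternative gives 0.
Others bid (3, 3, 25): truth gives 0, best alternative gives 0.
Others bid (3, 8, 3): truth gives 0, best alternative gives 0.
Others bid (3, 8, 8): truth gives 0, best alternative gives 0.
Others bid (3, 8, 25): truth gives 0, best alternative gives 0.
(Remaining 21 profiles checked similarly; truth is weakly best in each.)
In every case the truthful bid is at least as good as any alternative, so it is a dominant strategy.

Yes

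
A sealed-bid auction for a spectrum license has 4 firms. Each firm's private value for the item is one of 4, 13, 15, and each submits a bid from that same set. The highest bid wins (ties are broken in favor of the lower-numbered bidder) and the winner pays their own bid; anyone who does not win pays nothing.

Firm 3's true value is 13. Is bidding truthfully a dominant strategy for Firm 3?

Yes

Check each profile of the others' bids and compare truth against every alternative bid.
Others bid (4, 4, 4): truth gives 0, best alternative gives 0.
Others bid (4, 4, 13): truth gives 0, best alternative gives 0.
Others bid (4, 4, 15): truth gives 0, best alternative gives 0.
Others bid (4, 13, 4): truth gives 0, best alternative gives 0.
Others bid (4, 13, 13): truth gives 0, best alternative gives 0.
Others bid (4, 13, 15): truth gives 0, best alternative gives 0.
(Remaining 21 profiles checked similarly; truth is weakly best in each.)
In every case the truthful bid is at least as good as any alternative, so it is a dominant strategy.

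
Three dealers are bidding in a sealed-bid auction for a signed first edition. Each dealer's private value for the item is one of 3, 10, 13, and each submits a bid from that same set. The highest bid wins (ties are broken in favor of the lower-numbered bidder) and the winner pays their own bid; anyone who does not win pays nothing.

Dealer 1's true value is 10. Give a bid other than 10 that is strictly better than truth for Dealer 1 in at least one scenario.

3

Suppose Dealer 2 bids 3 and Dealer 3 bids 3.
Bid 10: wins, pays 10, utility 10 - 10 = 0.
Bid 3: wins, pays 3, utility 10 - 3 = 7.
So bidding 3 beats truth here (7 > 0).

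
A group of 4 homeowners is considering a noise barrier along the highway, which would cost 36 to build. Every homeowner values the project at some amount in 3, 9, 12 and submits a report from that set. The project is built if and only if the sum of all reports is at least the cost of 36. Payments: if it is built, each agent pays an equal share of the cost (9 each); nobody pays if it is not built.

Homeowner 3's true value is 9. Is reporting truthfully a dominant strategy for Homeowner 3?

Yes

Check each profile of the others' reports and compare truth against every alternative report.
Others report (3, 3, 3): truth gives 0, best alternative gives 0.
Others report (3, 3, 9): truth gives 0, best alternative gives 0.
Others report (3, 3, 12): truth gives 0, best alternative gives 0.
Others report (3, 9, 3): truth gives 0, best alternative gives 0.
Others report (3, 9, 9): truth gives 0, best alternative gives 0.
Others report (3, 9, 12): truth gives 0, best alternative gives 0.
(Remaining 21 profiles checked similarly; truth is weakly best in each.)
In every case the truthful report is at least as good as any alternative, so it is a dominant strategy.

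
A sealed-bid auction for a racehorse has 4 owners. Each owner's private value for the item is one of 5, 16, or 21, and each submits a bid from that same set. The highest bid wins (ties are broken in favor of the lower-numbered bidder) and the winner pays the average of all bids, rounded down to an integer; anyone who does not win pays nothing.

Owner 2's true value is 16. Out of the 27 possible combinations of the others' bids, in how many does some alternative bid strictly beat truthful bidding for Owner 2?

Others bid (5, 5, 21): truth gives 0; bid 21 gives 3 > 0. Violating.
Others bid (5, 16, 21): truth gives 0; bid 21 gives 1 > 0. Violating.
Others bid (5, 21, 5): truth gives 0; bid 21 gives 3 > 0. Violating.
Others bid (5, 21, 16): truth gives 0; bid 21 gives 1 > 0. Violating.
Others bid (5, 5, 5): truth gives 9; no alternative beats it.
Others bid (5, 5, 16): truth gives 6; no alternative beats it.
(Checking all 27 profiles: 9 have a profitable deviation, 18 do not.)

9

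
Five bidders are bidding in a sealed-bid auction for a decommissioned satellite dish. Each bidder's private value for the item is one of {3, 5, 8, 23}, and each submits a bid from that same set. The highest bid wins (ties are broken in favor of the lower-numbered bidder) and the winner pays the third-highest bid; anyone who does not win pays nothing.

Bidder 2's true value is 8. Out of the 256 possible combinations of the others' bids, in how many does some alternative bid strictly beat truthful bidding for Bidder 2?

Others bid (3, 3, 3, 23): truth gives 0; bid 23 gives 5 > 0. Violating.
Others bid (3, 3, 5, 23): truth gives 0; bid 23 gives 3 > 0. Violating.
Others bid (3, 3, 23, 3): truth gives 0; bid 23 gives 5 > 0. Violating.
Others bid (3, 3, 23, 5): truth gives 0; bid 23 gives 3 > 0. Violating.
Others bid (3, 3, 3, 3): truth gives 5; no alternative beats it.
Others bid (3, 3, 3, 5): truth gives 5; no alternative beats it.
(Checking all 256 profiles: 32 have a profitable deviation, 224 do not.)

32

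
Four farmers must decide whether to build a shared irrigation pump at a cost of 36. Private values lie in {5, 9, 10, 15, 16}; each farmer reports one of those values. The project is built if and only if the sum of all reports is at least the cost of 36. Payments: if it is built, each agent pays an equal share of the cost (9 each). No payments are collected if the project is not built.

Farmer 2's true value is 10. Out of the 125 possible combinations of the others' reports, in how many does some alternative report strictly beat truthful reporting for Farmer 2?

18

Others report (5, 5, 10): truth gives 0; report 16 gives 1 > 0. Violating.
Others report (5, 5, 15): truth gives 0; report 15 gives 1 > 0. Violating.
Others report (5, 9, 9): truth gives 0; report 15 gives 1 > 0. Violating.
Others report (5, 9, 10): truth gives 0; report 15 gives 1 > 0. Violating.
Others report (5, 5, 5): truth gives 0; no alternative beats it.
Others report (5, 5, 9): truth gives 0; no alternative beats it.
(Checking all 125 profiles: 18 have a profitable deviation, 107 do not.)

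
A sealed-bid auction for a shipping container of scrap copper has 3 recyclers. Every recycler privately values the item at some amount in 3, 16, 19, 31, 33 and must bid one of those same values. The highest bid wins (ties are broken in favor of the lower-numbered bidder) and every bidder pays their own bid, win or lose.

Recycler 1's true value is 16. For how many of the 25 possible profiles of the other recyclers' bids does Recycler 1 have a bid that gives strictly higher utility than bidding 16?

22

Others bid (3, 3): truth gives 0; bid 3 gives 13 > 0. Violating.
Others bid (3, 19): truth gives -16; bid 3 gives -3 > -16. Violating.
Others bid (3, 31): truth gives -16; bid 3 gives -3 > -16. Violating.
Others bid (3, 33): truth gives -16; bid 3 gives -3 > -16. Violating.
Others bid (3, 16): truth gives 0; no alternative beats it.
Others bid (16, 3): truth gives 0; no alternative beats it.
(Checking all 25 profiles: 22 have a profitable deviation, 3 do not.)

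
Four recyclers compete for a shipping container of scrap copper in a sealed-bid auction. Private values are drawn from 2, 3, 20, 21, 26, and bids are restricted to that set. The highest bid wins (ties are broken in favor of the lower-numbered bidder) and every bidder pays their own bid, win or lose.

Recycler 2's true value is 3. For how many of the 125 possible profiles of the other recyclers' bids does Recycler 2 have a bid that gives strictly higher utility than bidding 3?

Others bid (2, 2, 20): truth gives -3; bid 2 gives -2 > -3. Violating.
Others bid (2, 2, 21): truth gives -3; bid 2 gives -2 > -3. Violating.
Others bid (2, 2, 26): truth gives -3; bid 2 gives -2 > -3. Violating.
Others bid (2, 3, 20): truth gives -3; bid 2 gives -2 > -3. Violating.
Others bid (2, 2, 2): truth gives 0; no alternative beats it.
Others bid (2, 2, 3): truth gives 0; no alternative beats it.
(Checking all 125 profiles: 121 have a profitable deviation, 4 do not.)

121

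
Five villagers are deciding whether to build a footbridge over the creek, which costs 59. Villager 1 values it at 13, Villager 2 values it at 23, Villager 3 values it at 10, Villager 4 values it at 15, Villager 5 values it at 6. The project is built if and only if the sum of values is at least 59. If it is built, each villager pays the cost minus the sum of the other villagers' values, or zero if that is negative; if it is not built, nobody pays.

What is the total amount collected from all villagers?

Total value 67 ≥ cost 59, so it is built.
Villager 1: others sum to 54; max(0, 59 - 54) = 5.
Villager 2: others sum to 44; max(0, 59 - 44) = 15.
Villager 3: others sum to 57; max(0, 59 - 57) = 2.
Villager 4: others sum to 52; max(0, 59 - 52) = 7.
Villager 5: others sum to 61; max(0, 59 - 61) = 0.
Total collected = 5 + 15 + 2 + 7 + 0 = 29.

29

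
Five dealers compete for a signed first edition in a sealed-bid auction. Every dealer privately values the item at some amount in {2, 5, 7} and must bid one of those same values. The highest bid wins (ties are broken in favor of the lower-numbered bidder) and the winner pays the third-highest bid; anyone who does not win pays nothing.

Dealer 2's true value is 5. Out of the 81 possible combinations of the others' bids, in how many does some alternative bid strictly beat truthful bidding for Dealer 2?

4

Others bid (2, 2, 2, 7): truth gives 0; bid 7 gives 3 > 0. Violating.
Others bid (2, 2, 7, 2): truth gives 0; bid 7 gives 3 > 0. Violating.
Others bid (2, 7, 2, 2): truth gives 0; bid 7 gives 3 > 0. Violating.
Others bid (5, 2, 2, 2): truth gives 0; bid 7 gives 3 > 0. Violating.
Others bid (2, 2, 2, 2): truth gives 3; no alternative beats it.
Others bid (2, 2, 2, 5): truth gives 3; no alternative beats it.
(Checking all 81 profiles: 4 have a profitable deviation, 77 do not.)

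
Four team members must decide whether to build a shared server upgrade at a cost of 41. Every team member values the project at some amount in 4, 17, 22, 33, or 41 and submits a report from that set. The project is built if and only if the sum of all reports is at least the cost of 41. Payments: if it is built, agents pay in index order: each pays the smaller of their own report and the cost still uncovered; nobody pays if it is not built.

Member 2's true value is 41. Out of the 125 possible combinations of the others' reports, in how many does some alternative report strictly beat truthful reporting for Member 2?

100

Others report (4, 4, 4): truth gives 4; report 33 gives 8 > 4. Violating.
Others report (4, 4, 17): truth gives 4; report 17 gives 24 > 4. Violating.
Others report (4, 4, 22): truth gives 4; report 17 gives 24 > 4. Violating.
Others report (4, 4, 33): truth gives 4; report 4 gives 37 > 4. Violating.
Others report (41, 4, 4): truth gives 41; no alternative beats it.
Others report (41, 4, 17): truth gives 41; no alternative beats it.
(Checking all 125 profiles: 100 have a profitable deviation, 25 do not.)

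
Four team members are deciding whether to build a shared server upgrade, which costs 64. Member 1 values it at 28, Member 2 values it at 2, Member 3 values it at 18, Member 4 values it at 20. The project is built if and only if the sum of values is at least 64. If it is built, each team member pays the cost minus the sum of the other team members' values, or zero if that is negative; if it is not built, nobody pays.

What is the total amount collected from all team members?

Total value 68 ≥ cost 64, so it is built.
Member 1: others sum to 40; max(0, 64 - 40) = 24.
Member 2: others sum to 66; max(0, 64 - 66) = 0.
Member 3: others sum to 50; max(0, 64 - 50) = 14.
Member 4: others sum to 48; max(0, 64 - 48) = 16.
Total collected = 24 + 0 + 14 + 16 = 54.

54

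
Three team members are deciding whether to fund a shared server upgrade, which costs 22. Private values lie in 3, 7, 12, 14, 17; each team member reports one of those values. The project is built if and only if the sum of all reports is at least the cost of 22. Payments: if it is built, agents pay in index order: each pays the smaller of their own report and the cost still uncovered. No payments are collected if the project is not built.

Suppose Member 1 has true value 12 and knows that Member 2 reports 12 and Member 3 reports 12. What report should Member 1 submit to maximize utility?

3

Report 3: project built, pays 3, utility 12 - 3 = 9.
Report 7: project built, pays 7, utility 12 - 7 = 5.
Report 12: project built, pays 12, utility 12 - 12 = 0.
Report 14: project built, pays 14, utility 12 - 14 = -2.
Report 17: project built, pays 17, utility 12 - 17 = -5.
The best choice is 3 with utility 9.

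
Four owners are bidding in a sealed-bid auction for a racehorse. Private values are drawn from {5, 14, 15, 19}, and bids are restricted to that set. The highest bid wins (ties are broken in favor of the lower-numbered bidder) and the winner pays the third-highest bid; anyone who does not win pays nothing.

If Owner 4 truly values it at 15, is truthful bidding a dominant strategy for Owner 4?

No

Consider the case where Owner 1 bids 5, Owner 2 bids 5 and Owner 3 bids 15.
Truthful bid 15: loses, pays 0, utility 0.
Bid 19 instead: wins, pays 5, utility 15 - 5 = 10.
Since 10 > 0, bidding 19 is strictly better here, so truthful bidding is not dominant.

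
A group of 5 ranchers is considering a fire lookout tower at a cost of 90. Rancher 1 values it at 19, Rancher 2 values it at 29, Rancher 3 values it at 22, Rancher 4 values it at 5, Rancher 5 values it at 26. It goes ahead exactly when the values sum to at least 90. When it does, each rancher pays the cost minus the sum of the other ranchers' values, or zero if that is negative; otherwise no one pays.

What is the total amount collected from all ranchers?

52

Total value 101 ≥ cost 90, so it is built.
Rancher 1: others sum to 82; max(0, 90 - 82) = 8.
Rancher 2: others sum to 72; max(0, 90 - 72) = 18.
Rancher 3: others sum to 79; max(0, 90 - 79) = 11.
Rancher 4: others sum to 96; max(0, 90 - 96) = 0.
Rancher 5: others sum to 75; max(0, 90 - 75) = 15.
Total collected = 8 + 18 + 11 + 0 + 15 = 52.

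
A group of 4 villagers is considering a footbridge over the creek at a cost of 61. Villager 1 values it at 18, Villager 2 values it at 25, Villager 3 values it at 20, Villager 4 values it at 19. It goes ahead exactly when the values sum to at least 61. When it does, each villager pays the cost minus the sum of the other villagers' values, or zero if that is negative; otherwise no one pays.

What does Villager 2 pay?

Total value 82 ≥ cost 61, so the project is built.
The other villagers' values sum to 57.
Cost minus that sum is 61 - 57 = 4.

4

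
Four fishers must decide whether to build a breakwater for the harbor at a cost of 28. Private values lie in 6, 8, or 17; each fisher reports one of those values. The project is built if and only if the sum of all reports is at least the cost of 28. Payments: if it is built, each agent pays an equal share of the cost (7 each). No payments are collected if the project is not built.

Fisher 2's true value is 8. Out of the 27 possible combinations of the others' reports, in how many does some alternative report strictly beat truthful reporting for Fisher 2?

1

Others report (6, 6, 6): truth gives 0; report 17 gives 1 > 0. Violating.
Others report (6, 6, 8): truth gives 1; no alternative beats it.
Others report (6, 6, 17): truth gives 1; no alternative beats it.
(Checking all 27 profiles: 1 has a profitable deviation, 26 do not.)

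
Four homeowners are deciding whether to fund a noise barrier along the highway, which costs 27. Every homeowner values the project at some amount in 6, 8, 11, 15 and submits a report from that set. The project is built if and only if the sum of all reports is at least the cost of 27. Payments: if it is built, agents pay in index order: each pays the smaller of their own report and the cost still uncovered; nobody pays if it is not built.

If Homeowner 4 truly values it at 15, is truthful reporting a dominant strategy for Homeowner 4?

Yes

Check each profile of the others' reports and compare truth against every alternative report.
Others report (6, 6, 15): truth gives 15, best alternative gives 15.
Others report (6, 8, 15): truth gives 15, best alternative gives 15.
Others report (6, 11, 11): truth gives 15, best alternative gives 15.
Others report (6, 11, 15): truth gives 15, best alternative gives 15.
Others report (6, 15, 6): truth gives 15, best alternative gives 15.
Others report (6, 15, 8): truth gives 15, best alternative gives 15.
(Remaining 58 profiles checked similarly; truth is weakly best in each.)
In every case the truthful report is at least as good as any alternative, so it is a dominant strategy.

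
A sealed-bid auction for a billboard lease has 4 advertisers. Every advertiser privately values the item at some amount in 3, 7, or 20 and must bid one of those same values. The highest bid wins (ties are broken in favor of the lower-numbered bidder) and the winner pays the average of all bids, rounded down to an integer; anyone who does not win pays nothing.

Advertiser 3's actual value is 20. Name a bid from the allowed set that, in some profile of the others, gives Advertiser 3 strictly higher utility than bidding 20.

Suppose Advertiser 1 bids 3, Advertiser 2 bids 3 and Advertiser 4 bids 3.
Bid 20: wins, pays 7, utility 20 - 7 = 13.
Bid 7: wins, pays 4, utility 20 - 4 = 16.
So bidding 7 beats truth here (16 > 13).

7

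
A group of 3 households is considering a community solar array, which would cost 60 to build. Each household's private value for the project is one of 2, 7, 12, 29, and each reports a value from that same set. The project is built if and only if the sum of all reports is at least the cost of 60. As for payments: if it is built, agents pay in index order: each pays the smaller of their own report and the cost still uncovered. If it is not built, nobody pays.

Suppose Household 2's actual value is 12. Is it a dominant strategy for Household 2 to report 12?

Consider the case where Household 1 reports 29 and Household 3 reports 29.
Truthful report 12: project built, pays 12, utility 12 - 12 = 0.
Report 2 instead: project built, pays 2, utility 12 - 2 = 10.
Since 10 > 0, reporting 2 is strictly better here, so truthful reporting is not dominant.

No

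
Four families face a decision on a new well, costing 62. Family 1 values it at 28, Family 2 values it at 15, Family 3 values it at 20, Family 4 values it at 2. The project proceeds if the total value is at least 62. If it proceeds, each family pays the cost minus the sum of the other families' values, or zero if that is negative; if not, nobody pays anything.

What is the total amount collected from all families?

54

Total value 65 ≥ cost 62, so it is built.
Family 1: others sum to 37; max(0, 62 - 37) = 25.
Family 2: others sum to 50; max(0, 62 - 50) = 12.
Family 3: others sum to 45; max(0, 62 - 45) = 17.
Family 4: others sum to 63; max(0, 62 - 63) = 0.
Total collected = 25 + 12 + 17 + 0 = 54.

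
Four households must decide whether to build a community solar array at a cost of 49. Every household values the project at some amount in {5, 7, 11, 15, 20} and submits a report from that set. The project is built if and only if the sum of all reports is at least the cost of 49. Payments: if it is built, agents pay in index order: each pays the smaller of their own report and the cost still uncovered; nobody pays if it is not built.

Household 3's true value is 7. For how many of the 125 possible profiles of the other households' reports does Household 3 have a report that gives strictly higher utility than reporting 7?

Others report (5, 20, 20): truth gives 0; report 5 gives 2 > 0. Violating.
Others report (7, 20, 20): truth gives 0; report 5 gives 2 > 0. Violating.
Others report (11, 15, 20): truth gives 0; report 5 gives 2 > 0. Violating.
Others report (11, 20, 15): truth gives 0; report 5 gives 2 > 0. Violating.
Others report (5, 5, 5): truth gives 0; no alternative beats it.
Others report (5, 5, 7): truth gives 0; no alternative beats it.
(Checking all 125 profiles: 23 have a profitable deviation, 102 do not.)

23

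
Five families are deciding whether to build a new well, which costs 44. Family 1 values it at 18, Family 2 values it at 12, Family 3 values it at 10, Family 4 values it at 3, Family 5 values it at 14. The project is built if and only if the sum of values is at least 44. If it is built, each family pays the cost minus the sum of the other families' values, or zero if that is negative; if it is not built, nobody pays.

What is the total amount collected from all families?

6

Total value 57 ≥ cost 44, so it is built.
Family 1: others sum to 39; max(0, 44 - 39) = 5.
Family 2: others sum to 45; max(0, 44 - 45) = 0.
Family 3: others sum to 47; max(0, 44 - 47) = 0.
Family 4: others sum to 54; max(0, 44 - 54) = 0.
Family 5: others sum to 43; max(0, 44 - 43) = 1.
Total collected = 5 + 0 + 0 + 0 + 1 = 6.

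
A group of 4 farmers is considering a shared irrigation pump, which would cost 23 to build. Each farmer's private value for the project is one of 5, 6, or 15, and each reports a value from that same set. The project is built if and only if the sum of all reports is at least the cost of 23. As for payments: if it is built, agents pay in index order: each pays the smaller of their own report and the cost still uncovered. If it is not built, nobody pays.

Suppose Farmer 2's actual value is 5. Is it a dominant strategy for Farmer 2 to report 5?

Yes

Check each profile of the others' reports and compare truth against every alternative report.
Others report (5, 5, 15): truth gives 0, best alternative gives -1.
Others report (5, 6, 6): truth gives 0, best alternative gives -1.
Others report (5, 6, 15): truth gives 0, best alternative gives -1.
Others report (5, 15, 5): truth gives 0, best alternative gives -1.
Others report (5, 15, 6): truth gives 0, best alternative gives -1.
Others report (5, 15, 15): truth gives 0, best alternative gives -1.
(Remaining 21 profiles checked similarly; truth is weakly best in each.)
In every case the truthful report is at least as good as any alternative, so it is a dominant strategy.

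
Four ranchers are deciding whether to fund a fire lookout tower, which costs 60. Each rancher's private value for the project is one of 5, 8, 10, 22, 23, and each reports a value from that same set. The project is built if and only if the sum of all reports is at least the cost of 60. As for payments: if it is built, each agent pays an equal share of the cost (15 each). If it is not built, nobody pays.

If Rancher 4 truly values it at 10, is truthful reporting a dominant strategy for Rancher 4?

No

Consider the case where Rancher 1 reports 5, Rancher 2 reports 22 and Rancher 3 reports 23.
Truthful report 10: project built, pays 15, utility 10 - 15 = -5.
Report 5 instead: project not built, utility 0.
Since 0 > -5, reporting 5 is strictly better here, so truthful reporting is not dominant.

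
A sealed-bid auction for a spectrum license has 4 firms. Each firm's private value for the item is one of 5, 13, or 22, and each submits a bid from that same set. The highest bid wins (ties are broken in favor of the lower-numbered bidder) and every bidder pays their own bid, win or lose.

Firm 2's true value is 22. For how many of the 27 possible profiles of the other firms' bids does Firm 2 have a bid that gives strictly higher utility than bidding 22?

Others bid (5, 5, 5): truth gives 0; bid 13 gives 9 > 0. Violating.
Others bid (5, 5, 13): truth gives 0; bid 13 gives 9 > 0. Violating.
Others bid (5, 13, 5): truth gives 0; bid 13 gives 9 > 0. Violating.
Others bid (5, 13, 13): truth gives 0; bid 13 gives 9 > 0. Violating.
Others bid (5, 5, 22): truth gives 0; no alternative beats it.
Others bid (5, 13, 22): truth gives 0; no alternative beats it.
(Checking all 27 profiles: 13 have a profitable deviation, 14 do not.)

13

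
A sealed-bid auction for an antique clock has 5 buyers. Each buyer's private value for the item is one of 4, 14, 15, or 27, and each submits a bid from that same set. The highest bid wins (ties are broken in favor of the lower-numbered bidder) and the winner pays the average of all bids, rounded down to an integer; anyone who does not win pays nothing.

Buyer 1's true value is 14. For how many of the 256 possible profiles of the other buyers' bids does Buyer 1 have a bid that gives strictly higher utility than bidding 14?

Others bid (4, 4, 4, 4): truth gives 8; bid 4 gives 10 > 8. Violating.
Others bid (4, 4, 4, 15): truth gives 0; bid 15 gives 6 > 0. Violating.
Others bid (4, 4, 4, 27): truth gives 0; bid 27 gives 1 > 0. Violating.
Others bid (4, 4, 14, 15): truth gives 0; bid 15 gives 4 > 0. Violating.
Others bid (4, 4, 4, 14): truth gives 6; no alternative beats it.
Others bid (4, 4, 14, 4): truth gives 6; no alternative beats it.
(Checking all 256 profiles: 55 have a profitable deviation, 201 do not.)

55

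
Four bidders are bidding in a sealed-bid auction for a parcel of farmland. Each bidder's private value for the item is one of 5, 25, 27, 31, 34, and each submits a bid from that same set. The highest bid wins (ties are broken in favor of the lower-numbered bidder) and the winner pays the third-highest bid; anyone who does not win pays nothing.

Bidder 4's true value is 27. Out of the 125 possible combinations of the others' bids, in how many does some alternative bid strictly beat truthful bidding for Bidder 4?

24

Others bid (5, 5, 27): truth gives 0; bid 31 gives 22 > 0. Violating.
Others bid (5, 5, 31): truth gives 0; bid 34 gives 22 > 0. Violating.
Others bid (5, 25, 27): truth gives 0; bid 31 gives 2 > 0. Violating.
Others bid (5, 25, 31): truth gives 0; bid 34 gives 2 > 0. Violating.
Others bid (5, 5, 5): truth gives 22; no alternative beats it.
Others bid (5, 5, 25): truth gives 22; no alternative beats it.
(Checking all 125 profiles: 24 have a profitable deviation, 101 do not.)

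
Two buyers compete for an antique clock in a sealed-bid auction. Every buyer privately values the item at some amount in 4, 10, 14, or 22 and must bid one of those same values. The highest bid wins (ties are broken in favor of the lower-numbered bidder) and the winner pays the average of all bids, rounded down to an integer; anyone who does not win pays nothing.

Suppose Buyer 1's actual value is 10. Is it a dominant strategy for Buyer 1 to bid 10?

Consider the case where Buyer 2 bids 4.
Truthful bid 10: wins, pays 7, utility 10 - 7 = 3.
Bid 4 instead: wins, pays 4, utility 10 - 4 = 6.
Since 6 > 3, bidding 4 is strictly better here, so truthful bidding is not dominant.

No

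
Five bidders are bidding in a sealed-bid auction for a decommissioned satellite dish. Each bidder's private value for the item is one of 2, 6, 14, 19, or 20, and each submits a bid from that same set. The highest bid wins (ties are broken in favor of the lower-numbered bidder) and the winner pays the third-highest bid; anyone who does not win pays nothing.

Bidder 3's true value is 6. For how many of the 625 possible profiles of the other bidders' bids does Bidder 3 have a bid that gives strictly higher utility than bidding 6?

12

Others bid (2, 2, 2, 14): truth gives 0; bid 14 gives 4 > 0. Violating.
Others bid (2, 2, 2, 19): truth gives 0; bid 19 gives 4 > 0. Violating.
Others bid (2, 2, 2, 20): truth gives 0; bid 20 gives 4 > 0. Violating.
Others bid (2, 2, 14, 2): truth gives 0; bid 14 gives 4 > 0. Violating.
Others bid (2, 2, 2, 2): truth gives 4; no alternative beats it.
Others bid (2, 2, 2, 6): truth gives 4; no alternative beats it.
(Checking all 625 profiles: 12 have a profitable deviation, 613 do not.)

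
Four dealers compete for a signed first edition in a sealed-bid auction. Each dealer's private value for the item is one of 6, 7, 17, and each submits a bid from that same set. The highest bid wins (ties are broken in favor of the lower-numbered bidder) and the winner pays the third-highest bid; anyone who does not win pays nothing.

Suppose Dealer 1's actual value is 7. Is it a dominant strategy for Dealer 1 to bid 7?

Consider the case where Dealer 2 bids 6, Dealer 3 bids 6 and Dealer 4 bids 17.
Truthful bid 7: loses, pays 0, utility 0.
Bid 17 instead: wins, pays 6, utility 7 - 6 = 1.
Since 1 > 0, bidding 17 is strictly better here, so truthful bidding is not dominant.

No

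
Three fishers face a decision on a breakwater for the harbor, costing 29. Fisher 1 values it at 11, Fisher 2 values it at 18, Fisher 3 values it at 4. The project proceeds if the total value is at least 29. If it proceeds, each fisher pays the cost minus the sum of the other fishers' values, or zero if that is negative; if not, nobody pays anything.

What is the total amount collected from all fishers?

21

Total value 33 ≥ cost 29, so it is built.
Fisher 1: others sum to 22; max(0, 29 - 22) = 7.
Fisher 2: others sum to 15; max(0, 29 - 15) = 14.
Fisher 3: others sum to 29; max(0, 29 - 29) = 0.
Total collected = 7 + 14 + 0 = 21.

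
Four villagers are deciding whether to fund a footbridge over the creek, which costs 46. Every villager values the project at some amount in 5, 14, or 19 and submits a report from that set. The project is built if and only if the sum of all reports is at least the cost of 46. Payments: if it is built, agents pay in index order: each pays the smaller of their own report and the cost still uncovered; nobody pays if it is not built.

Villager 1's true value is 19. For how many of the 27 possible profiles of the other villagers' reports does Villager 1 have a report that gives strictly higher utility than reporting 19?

Others report (5, 14, 14): truth gives 0; report 14 gives 5 > 0. Violating.
Others report (5, 14, 19): truth gives 0; report 14 gives 5 > 0. Violating.
Others report (5, 19, 14): truth gives 0; report 14 gives 5 > 0. Violating.
Others report (5, 19, 19): truth gives 0; report 5 gives 14 > 0. Violating.
Others report (5, 5, 5): truth gives 0; no alternative beats it.
Others report (5, 5, 14): truth gives 0; no alternative beats it.
(Checking all 27 profiles: 20 have a profitable deviation, 7 do not.)

20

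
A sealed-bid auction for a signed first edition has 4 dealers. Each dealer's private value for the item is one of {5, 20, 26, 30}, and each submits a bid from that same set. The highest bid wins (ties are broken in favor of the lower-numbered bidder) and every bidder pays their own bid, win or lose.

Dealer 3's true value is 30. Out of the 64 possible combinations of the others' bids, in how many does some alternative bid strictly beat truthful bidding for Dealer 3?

40

Others bid (5, 5, 5): truth gives 0; bid 20 gives 10 > 0. Violating.
Others bid (5, 5, 20): truth gives 0; bid 20 gives 10 > 0. Violating.
Others bid (5, 5, 26): truth gives 0; bid 26 gives 4 > 0. Violating.
Others bid (5, 20, 5): truth gives 0; bid 26 gives 4 > 0. Violating.
Others bid (5, 5, 30): truth gives 0; no alternative beats it.
Others bid (5, 20, 30): truth gives 0; no alternative beats it.
(Checking all 64 profiles: 40 have a profitable deviation, 24 do not.)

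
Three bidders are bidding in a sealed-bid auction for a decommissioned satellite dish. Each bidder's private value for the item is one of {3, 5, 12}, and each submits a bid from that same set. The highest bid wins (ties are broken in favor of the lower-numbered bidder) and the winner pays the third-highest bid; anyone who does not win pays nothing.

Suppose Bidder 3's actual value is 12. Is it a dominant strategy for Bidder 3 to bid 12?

Check each profile of the others' bids and compare truth against every alternative bid.
Others bid (3, 5): truth gives 9, best alternative gives 0.
Others bid (5, 3): truth gives 9, best alternative gives 0.
Others bid (5, 5): truth gives 7, best alternative gives 0.
Others bid (3, 3): truth gives 9, best alternative gives 9.
Others bid (3, 12): truth gives 0, best alternative gives 0.
Others bid (5, 12): truth gives 0, best alternative gives 0.
(Remaining 3 profiles checked similarly; truth is weakly best in each.)
In every case the truthful bid is at least as good as any alternative, so it is a dominant strategy.

Yes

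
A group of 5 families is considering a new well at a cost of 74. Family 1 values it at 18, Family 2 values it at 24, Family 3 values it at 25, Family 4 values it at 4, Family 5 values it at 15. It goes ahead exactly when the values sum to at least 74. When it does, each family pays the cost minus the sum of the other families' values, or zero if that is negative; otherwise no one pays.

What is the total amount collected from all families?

Total value 86 ≥ cost 74, so it is built.
Family 1: others sum to 68; max(0, 74 - 68) = 6.
Family 2: others sum to 62; max(0, 74 - 62) = 12.
Family 3: others sum to 61; max(0, 74 - 61) = 13.
Family 4: others sum to 82; max(0, 74 - 82) = 0.
Family 5: others sum to 71; max(0, 74 - 71) = 3.
Total collected = 6 + 12 + 13 + 0 + 3 = 34.

34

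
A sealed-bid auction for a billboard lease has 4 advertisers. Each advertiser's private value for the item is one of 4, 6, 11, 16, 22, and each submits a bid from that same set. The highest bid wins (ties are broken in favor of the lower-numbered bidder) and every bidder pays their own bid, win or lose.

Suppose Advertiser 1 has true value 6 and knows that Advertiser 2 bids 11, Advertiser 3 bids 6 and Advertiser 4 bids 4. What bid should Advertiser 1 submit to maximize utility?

Bid 4: loses but pays 4, utility -4.
Bid 6: loses but pays 6, utility -6.
Bid 11: wins, pays 11, utility 6 - 11 = -5.
Bid 16: wins, pays 16, utility 6 - 16 = -10.
Bid 22: wins, pays 22, utility 6 - 22 = -16.
The best choice is 4 with utility -4.

4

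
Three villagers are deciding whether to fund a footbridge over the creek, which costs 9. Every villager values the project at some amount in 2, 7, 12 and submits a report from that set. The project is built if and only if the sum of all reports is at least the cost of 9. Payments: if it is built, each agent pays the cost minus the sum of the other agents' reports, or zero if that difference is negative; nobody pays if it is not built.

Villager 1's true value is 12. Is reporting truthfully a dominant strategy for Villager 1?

Check each profile of the others' reports and compare truth against every alternative report.
Others report (2, 7): truth gives 12, best alternative gives 12.
Others report (2, 12): truth gives 12, best alternative gives 12.
Others report (7, 2): truth gives 12, best alternative gives 12.
Others report (7, 7): truth gives 12, best alternative gives 12.
Others report (7, 12): truth gives 12, best alternative gives 12.
Others report (12, 2): truth gives 12, best alternative gives 12.
(Remaining 3 profiles checked similarly; truth is weakly best in each.)
In every case the truthful report is at least as good as any alternative, so it is a dominant strategy.

Yes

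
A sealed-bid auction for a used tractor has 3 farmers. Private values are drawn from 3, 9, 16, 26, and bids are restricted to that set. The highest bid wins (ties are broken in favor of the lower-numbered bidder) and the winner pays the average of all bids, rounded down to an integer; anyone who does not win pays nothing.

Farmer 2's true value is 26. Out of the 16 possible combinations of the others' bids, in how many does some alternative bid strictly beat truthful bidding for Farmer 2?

Others bid (3, 3): truth gives 16; bid 9 gives 21 > 16. Violating.
Others bid (3, 9): truth gives 14; bid 9 gives 19 > 14. Violating.
Others bid (3, 16): truth gives 11; bid 16 gives 15 > 11. Violating.
Others bid (9, 3): truth gives 14; bid 16 gives 17 > 14. Violating.
Others bid (3, 26): truth gives 8; no alternative beats it.
Others bid (9, 26): truth gives 6; no alternative beats it.
(Checking all 16 profiles: 6 have a profitable deviation, 10 do not.)

6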